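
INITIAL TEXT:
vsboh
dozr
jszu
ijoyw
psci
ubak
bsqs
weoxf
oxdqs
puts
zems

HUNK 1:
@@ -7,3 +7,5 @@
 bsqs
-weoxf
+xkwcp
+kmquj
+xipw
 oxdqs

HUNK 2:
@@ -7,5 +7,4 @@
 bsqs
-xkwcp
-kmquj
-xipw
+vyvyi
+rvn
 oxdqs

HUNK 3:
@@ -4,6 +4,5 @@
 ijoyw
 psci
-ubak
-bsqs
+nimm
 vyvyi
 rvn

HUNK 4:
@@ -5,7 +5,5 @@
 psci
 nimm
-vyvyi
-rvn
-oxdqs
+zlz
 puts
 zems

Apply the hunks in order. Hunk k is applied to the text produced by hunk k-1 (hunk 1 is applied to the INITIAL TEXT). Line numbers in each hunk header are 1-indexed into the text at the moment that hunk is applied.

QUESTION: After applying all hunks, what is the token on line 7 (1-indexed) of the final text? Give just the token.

Hunk 1: at line 7 remove [weoxf] add [xkwcp,kmquj,xipw] -> 13 lines: vsboh dozr jszu ijoyw psci ubak bsqs xkwcp kmquj xipw oxdqs puts zems
Hunk 2: at line 7 remove [xkwcp,kmquj,xipw] add [vyvyi,rvn] -> 12 lines: vsboh dozr jszu ijoyw psci ubak bsqs vyvyi rvn oxdqs puts zems
Hunk 3: at line 4 remove [ubak,bsqs] add [nimm] -> 11 lines: vsboh dozr jszu ijoyw psci nimm vyvyi rvn oxdqs puts zems
Hunk 4: at line 5 remove [vyvyi,rvn,oxdqs] add [zlz] -> 9 lines: vsboh dozr jszu ijoyw psci nimm zlz puts zems
Final line 7: zlz

Answer: zlz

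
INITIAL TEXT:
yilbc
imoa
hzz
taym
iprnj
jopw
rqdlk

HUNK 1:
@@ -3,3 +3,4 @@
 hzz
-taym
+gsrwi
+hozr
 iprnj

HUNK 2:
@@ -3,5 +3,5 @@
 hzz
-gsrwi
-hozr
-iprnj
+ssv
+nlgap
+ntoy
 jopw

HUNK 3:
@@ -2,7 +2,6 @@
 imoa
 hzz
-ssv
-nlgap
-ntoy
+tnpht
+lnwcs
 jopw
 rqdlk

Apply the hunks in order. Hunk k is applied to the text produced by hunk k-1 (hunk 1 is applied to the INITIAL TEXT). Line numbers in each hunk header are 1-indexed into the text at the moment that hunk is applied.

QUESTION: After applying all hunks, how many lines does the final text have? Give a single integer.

Hunk 1: at line 3 remove [taym] add [gsrwi,hozr] -> 8 lines: yilbc imoa hzz gsrwi hozr iprnj jopw rqdlk
Hunk 2: at line 3 remove [gsrwi,hozr,iprnj] add [ssv,nlgap,ntoy] -> 8 lines: yilbc imoa hzz ssv nlgap ntoy jopw rqdlk
Hunk 3: at line 2 remove [ssv,nlgap,ntoy] add [tnpht,lnwcs] -> 7 lines: yilbc imoa hzz tnpht lnwcs jopw rqdlk
Final line count: 7

Answer: 7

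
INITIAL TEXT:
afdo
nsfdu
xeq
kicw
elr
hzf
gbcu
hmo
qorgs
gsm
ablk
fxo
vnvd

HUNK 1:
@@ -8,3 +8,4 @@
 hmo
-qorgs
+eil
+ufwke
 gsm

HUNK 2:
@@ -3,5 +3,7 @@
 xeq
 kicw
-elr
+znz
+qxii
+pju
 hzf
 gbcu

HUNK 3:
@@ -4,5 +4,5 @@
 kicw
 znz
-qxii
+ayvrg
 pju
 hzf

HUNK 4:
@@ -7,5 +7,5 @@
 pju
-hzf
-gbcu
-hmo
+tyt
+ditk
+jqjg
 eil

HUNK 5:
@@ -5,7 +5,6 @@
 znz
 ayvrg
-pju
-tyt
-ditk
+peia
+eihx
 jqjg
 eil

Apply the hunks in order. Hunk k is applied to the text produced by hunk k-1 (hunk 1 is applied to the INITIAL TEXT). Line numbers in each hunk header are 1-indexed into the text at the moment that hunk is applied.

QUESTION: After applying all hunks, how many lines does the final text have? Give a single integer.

Hunk 1: at line 8 remove [qorgs] add [eil,ufwke] -> 14 lines: afdo nsfdu xeq kicw elr hzf gbcu hmo eil ufwke gsm ablk fxo vnvd
Hunk 2: at line 3 remove [elr] add [znz,qxii,pju] -> 16 lines: afdo nsfdu xeq kicw znz qxii pju hzf gbcu hmo eil ufwke gsm ablk fxo vnvd
Hunk 3: at line 4 remove [qxii] add [ayvrg] -> 16 lines: afdo nsfdu xeq kicw znz ayvrg pju hzf gbcu hmo eil ufwke gsm ablk fxo vnvd
Hunk 4: at line 7 remove [hzf,gbcu,hmo] add [tyt,ditk,jqjg] -> 16 lines: afdo nsfdu xeq kicw znz ayvrg pju tyt ditk jqjg eil ufwke gsm ablk fxo vnvd
Hunk 5: at line 5 remove [pju,tyt,ditk] add [peia,eihx] -> 15 lines: afdo nsfdu xeq kicw znz ayvrg peia eihx jqjg eil ufwke gsm ablk fxo vnvd
Final line count: 15

Answer: 15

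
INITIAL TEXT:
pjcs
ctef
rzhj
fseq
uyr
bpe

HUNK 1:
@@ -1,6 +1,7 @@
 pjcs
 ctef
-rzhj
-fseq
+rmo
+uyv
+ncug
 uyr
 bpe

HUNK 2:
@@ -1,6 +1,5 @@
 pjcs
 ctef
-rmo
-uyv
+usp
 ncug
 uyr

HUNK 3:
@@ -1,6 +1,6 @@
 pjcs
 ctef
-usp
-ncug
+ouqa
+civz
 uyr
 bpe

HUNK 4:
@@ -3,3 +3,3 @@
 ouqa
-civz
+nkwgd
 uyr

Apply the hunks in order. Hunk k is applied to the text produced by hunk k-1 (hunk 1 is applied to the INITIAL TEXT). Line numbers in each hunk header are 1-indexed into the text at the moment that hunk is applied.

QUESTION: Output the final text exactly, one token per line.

Hunk 1: at line 1 remove [rzhj,fseq] add [rmo,uyv,ncug] -> 7 lines: pjcs ctef rmo uyv ncug uyr bpe
Hunk 2: at line 1 remove [rmo,uyv] add [usp] -> 6 lines: pjcs ctef usp ncug uyr bpe
Hunk 3: at line 1 remove [usp,ncug] add [ouqa,civz] -> 6 lines: pjcs ctef ouqa civz uyr bpe
Hunk 4: at line 3 remove [civz] add [nkwgd] -> 6 lines: pjcs ctef ouqa nkwgd uyr bpe

Answer: pjcs
ctef
ouqa
nkwgd
uyr
bpe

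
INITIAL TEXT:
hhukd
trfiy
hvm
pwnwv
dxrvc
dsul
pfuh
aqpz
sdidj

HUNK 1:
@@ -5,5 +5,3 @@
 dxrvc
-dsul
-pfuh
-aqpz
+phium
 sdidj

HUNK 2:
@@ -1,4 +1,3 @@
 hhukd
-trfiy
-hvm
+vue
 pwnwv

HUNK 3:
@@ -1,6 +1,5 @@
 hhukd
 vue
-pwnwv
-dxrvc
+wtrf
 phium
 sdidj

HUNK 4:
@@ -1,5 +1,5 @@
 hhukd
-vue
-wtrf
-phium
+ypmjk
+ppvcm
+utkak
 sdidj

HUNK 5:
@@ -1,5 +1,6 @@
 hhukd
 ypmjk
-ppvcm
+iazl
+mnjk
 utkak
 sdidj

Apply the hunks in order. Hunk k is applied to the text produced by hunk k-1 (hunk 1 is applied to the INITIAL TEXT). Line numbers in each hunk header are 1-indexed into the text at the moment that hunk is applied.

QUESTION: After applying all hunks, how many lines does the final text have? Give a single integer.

Hunk 1: at line 5 remove [dsul,pfuh,aqpz] add [phium] -> 7 lines: hhukd trfiy hvm pwnwv dxrvc phium sdidj
Hunk 2: at line 1 remove [trfiy,hvm] add [vue] -> 6 lines: hhukd vue pwnwv dxrvc phium sdidj
Hunk 3: at line 1 remove [pwnwv,dxrvc] add [wtrf] -> 5 lines: hhukd vue wtrf phium sdidj
Hunk 4: at line 1 remove [vue,wtrf,phium] add [ypmjk,ppvcm,utkak] -> 5 lines: hhukd ypmjk ppvcm utkak sdidj
Hunk 5: at line 1 remove [ppvcm] add [iazl,mnjk] -> 6 lines: hhukd ypmjk iazl mnjk utkak sdidj
Final line count: 6

Answer: 6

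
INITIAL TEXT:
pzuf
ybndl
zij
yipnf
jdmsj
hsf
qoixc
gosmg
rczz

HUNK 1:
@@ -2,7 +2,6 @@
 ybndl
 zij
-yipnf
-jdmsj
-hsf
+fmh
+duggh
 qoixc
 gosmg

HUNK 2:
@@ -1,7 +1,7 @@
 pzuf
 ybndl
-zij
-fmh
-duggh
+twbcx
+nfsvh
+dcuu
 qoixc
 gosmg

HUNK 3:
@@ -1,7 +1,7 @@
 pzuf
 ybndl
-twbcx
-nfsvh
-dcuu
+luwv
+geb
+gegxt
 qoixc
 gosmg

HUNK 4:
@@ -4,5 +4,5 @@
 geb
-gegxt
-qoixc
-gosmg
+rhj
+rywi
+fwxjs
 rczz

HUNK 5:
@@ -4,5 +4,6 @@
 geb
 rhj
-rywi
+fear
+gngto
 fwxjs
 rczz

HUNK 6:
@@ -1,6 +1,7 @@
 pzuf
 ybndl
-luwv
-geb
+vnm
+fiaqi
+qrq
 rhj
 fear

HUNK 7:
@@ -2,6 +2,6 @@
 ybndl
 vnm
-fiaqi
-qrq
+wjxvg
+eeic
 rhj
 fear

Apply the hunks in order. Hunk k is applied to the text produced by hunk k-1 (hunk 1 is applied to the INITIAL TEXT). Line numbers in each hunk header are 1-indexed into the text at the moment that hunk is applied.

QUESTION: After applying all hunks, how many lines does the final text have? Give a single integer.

Answer: 10

Derivation:
Hunk 1: at line 2 remove [yipnf,jdmsj,hsf] add [fmh,duggh] -> 8 lines: pzuf ybndl zij fmh duggh qoixc gosmg rczz
Hunk 2: at line 1 remove [zij,fmh,duggh] add [twbcx,nfsvh,dcuu] -> 8 lines: pzuf ybndl twbcx nfsvh dcuu qoixc gosmg rczz
Hunk 3: at line 1 remove [twbcx,nfsvh,dcuu] add [luwv,geb,gegxt] -> 8 lines: pzuf ybndl luwv geb gegxt qoixc gosmg rczz
Hunk 4: at line 4 remove [gegxt,qoixc,gosmg] add [rhj,rywi,fwxjs] -> 8 lines: pzuf ybndl luwv geb rhj rywi fwxjs rczz
Hunk 5: at line 4 remove [rywi] add [fear,gngto] -> 9 lines: pzuf ybndl luwv geb rhj fear gngto fwxjs rczz
Hunk 6: at line 1 remove [luwv,geb] add [vnm,fiaqi,qrq] -> 10 lines: pzuf ybndl vnm fiaqi qrq rhj fear gngto fwxjs rczz
Hunk 7: at line 2 remove [fiaqi,qrq] add [wjxvg,eeic] -> 10 lines: pzuf ybndl vnm wjxvg eeic rhj fear gngto fwxjs rczz
Final line count: 10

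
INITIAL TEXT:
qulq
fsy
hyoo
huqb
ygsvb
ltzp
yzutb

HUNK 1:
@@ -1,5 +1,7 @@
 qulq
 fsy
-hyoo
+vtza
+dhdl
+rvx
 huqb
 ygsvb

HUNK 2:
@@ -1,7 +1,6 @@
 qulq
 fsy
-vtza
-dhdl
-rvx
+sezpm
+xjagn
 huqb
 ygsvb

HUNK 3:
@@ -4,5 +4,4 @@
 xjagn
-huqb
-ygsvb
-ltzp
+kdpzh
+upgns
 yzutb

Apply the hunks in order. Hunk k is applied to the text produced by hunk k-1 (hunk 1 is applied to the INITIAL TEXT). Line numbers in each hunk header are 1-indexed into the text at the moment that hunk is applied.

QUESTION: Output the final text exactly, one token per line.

Answer: qulq
fsy
sezpm
xjagn
kdpzh
upgns
yzutb

Derivation:
Hunk 1: at line 1 remove [hyoo] add [vtza,dhdl,rvx] -> 9 lines: qulq fsy vtza dhdl rvx huqb ygsvb ltzp yzutb
Hunk 2: at line 1 remove [vtza,dhdl,rvx] add [sezpm,xjagn] -> 8 lines: qulq fsy sezpm xjagn huqb ygsvb ltzp yzutb
Hunk 3: at line 4 remove [huqb,ygsvb,ltzp] add [kdpzh,upgns] -> 7 lines: qulq fsy sezpm xjagn kdpzh upgns yzutb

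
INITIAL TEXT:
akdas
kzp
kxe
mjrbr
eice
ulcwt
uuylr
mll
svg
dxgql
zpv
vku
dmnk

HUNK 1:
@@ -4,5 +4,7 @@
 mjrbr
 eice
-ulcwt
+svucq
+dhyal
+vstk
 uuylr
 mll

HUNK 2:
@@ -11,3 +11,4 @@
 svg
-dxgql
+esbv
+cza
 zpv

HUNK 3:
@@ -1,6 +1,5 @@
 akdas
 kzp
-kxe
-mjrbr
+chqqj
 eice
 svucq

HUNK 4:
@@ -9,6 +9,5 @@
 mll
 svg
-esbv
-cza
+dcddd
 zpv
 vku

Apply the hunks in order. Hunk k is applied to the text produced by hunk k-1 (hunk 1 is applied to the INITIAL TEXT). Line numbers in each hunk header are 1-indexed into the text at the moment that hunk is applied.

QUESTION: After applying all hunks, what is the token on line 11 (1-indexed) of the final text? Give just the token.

Answer: dcddd

Derivation:
Hunk 1: at line 4 remove [ulcwt] add [svucq,dhyal,vstk] -> 15 lines: akdas kzp kxe mjrbr eice svucq dhyal vstk uuylr mll svg dxgql zpv vku dmnk
Hunk 2: at line 11 remove [dxgql] add [esbv,cza] -> 16 lines: akdas kzp kxe mjrbr eice svucq dhyal vstk uuylr mll svg esbv cza zpv vku dmnk
Hunk 3: at line 1 remove [kxe,mjrbr] add [chqqj] -> 15 lines: akdas kzp chqqj eice svucq dhyal vstk uuylr mll svg esbv cza zpv vku dmnk
Hunk 4: at line 9 remove [esbv,cza] add [dcddd] -> 14 lines: akdas kzp chqqj eice svucq dhyal vstk uuylr mll svg dcddd zpv vku dmnk
Final line 11: dcddd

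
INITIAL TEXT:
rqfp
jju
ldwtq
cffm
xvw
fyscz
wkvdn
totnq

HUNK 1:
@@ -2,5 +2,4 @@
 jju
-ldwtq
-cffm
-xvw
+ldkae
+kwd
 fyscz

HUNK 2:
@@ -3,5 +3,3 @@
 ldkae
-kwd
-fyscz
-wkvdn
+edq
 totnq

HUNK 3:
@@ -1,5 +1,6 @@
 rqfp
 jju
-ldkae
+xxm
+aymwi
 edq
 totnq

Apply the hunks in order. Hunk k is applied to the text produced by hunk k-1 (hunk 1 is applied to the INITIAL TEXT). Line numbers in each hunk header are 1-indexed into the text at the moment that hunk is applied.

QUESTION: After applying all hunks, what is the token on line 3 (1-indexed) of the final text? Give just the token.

Hunk 1: at line 2 remove [ldwtq,cffm,xvw] add [ldkae,kwd] -> 7 lines: rqfp jju ldkae kwd fyscz wkvdn totnq
Hunk 2: at line 3 remove [kwd,fyscz,wkvdn] add [edq] -> 5 lines: rqfp jju ldkae edq totnq
Hunk 3: at line 1 remove [ldkae] add [xxm,aymwi] -> 6 lines: rqfp jju xxm aymwi edq totnq
Final line 3: xxm

Answer: xxm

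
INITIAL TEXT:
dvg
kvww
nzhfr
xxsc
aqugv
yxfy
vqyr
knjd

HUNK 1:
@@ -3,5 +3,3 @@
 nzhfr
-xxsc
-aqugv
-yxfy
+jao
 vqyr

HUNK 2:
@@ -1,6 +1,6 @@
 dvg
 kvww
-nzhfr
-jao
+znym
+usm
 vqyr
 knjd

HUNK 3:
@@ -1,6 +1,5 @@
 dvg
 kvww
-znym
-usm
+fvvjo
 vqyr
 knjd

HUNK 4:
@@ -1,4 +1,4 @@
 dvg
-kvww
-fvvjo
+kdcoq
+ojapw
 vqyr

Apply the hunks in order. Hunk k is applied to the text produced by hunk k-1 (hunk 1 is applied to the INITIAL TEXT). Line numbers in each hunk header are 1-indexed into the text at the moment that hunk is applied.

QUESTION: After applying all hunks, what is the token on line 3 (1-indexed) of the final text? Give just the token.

Answer: ojapw

Derivation:
Hunk 1: at line 3 remove [xxsc,aqugv,yxfy] add [jao] -> 6 lines: dvg kvww nzhfr jao vqyr knjd
Hunk 2: at line 1 remove [nzhfr,jao] add [znym,usm] -> 6 lines: dvg kvww znym usm vqyr knjd
Hunk 3: at line 1 remove [znym,usm] add [fvvjo] -> 5 lines: dvg kvww fvvjo vqyr knjd
Hunk 4: at line 1 remove [kvww,fvvjo] add [kdcoq,ojapw] -> 5 lines: dvg kdcoq ojapw vqyr knjd
Final line 3: ojapw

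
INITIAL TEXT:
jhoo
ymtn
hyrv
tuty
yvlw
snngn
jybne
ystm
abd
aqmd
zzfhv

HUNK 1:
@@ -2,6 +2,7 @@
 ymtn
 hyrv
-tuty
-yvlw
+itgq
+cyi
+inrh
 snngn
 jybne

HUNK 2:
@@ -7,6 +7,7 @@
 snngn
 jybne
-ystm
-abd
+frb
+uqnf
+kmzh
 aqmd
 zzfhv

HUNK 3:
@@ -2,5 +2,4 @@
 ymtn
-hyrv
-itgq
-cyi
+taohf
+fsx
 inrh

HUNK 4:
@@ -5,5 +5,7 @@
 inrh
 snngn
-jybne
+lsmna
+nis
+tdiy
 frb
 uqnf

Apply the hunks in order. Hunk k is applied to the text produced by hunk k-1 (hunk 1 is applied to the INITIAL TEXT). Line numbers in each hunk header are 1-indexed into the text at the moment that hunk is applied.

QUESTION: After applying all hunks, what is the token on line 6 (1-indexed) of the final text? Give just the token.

Hunk 1: at line 2 remove [tuty,yvlw] add [itgq,cyi,inrh] -> 12 lines: jhoo ymtn hyrv itgq cyi inrh snngn jybne ystm abd aqmd zzfhv
Hunk 2: at line 7 remove [ystm,abd] add [frb,uqnf,kmzh] -> 13 lines: jhoo ymtn hyrv itgq cyi inrh snngn jybne frb uqnf kmzh aqmd zzfhv
Hunk 3: at line 2 remove [hyrv,itgq,cyi] add [taohf,fsx] -> 12 lines: jhoo ymtn taohf fsx inrh snngn jybne frb uqnf kmzh aqmd zzfhv
Hunk 4: at line 5 remove [jybne] add [lsmna,nis,tdiy] -> 14 lines: jhoo ymtn taohf fsx inrh snngn lsmna nis tdiy frb uqnf kmzh aqmd zzfhv
Final line 6: snngn

Answer: snngn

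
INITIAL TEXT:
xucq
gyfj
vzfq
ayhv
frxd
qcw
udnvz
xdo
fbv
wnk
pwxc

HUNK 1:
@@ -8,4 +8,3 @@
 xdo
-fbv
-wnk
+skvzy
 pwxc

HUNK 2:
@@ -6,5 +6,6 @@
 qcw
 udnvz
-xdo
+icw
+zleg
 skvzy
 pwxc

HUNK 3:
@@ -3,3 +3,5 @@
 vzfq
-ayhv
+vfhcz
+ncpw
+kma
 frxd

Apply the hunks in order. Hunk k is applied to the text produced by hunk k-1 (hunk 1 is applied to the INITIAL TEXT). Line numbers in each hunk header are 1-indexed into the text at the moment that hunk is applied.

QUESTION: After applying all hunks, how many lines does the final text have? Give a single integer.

Answer: 13

Derivation:
Hunk 1: at line 8 remove [fbv,wnk] add [skvzy] -> 10 lines: xucq gyfj vzfq ayhv frxd qcw udnvz xdo skvzy pwxc
Hunk 2: at line 6 remove [xdo] add [icw,zleg] -> 11 lines: xucq gyfj vzfq ayhv frxd qcw udnvz icw zleg skvzy pwxc
Hunk 3: at line 3 remove [ayhv] add [vfhcz,ncpw,kma] -> 13 lines: xucq gyfj vzfq vfhcz ncpw kma frxd qcw udnvz icw zleg skvzy pwxc
Final line count: 13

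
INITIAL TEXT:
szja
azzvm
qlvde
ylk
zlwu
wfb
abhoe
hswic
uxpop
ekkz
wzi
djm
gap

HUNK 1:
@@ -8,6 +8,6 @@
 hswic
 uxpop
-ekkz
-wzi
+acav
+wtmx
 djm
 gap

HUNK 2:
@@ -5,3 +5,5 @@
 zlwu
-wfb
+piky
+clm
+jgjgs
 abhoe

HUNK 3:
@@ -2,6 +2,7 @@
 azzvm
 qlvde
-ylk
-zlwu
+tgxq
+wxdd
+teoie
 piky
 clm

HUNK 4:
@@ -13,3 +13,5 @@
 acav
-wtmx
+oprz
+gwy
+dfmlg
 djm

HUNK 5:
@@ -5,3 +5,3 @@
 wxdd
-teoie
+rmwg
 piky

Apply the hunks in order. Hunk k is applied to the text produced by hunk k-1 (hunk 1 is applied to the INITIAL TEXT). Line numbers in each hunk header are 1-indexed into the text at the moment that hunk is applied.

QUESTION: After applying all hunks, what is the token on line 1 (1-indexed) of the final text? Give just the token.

Answer: szja

Derivation:
Hunk 1: at line 8 remove [ekkz,wzi] add [acav,wtmx] -> 13 lines: szja azzvm qlvde ylk zlwu wfb abhoe hswic uxpop acav wtmx djm gap
Hunk 2: at line 5 remove [wfb] add [piky,clm,jgjgs] -> 15 lines: szja azzvm qlvde ylk zlwu piky clm jgjgs abhoe hswic uxpop acav wtmx djm gap
Hunk 3: at line 2 remove [ylk,zlwu] add [tgxq,wxdd,teoie] -> 16 lines: szja azzvm qlvde tgxq wxdd teoie piky clm jgjgs abhoe hswic uxpop acav wtmx djm gap
Hunk 4: at line 13 remove [wtmx] add [oprz,gwy,dfmlg] -> 18 lines: szja azzvm qlvde tgxq wxdd teoie piky clm jgjgs abhoe hswic uxpop acav oprz gwy dfmlg djm gap
Hunk 5: at line 5 remove [teoie] add [rmwg] -> 18 lines: szja azzvm qlvde tgxq wxdd rmwg piky clm jgjgs abhoe hswic uxpop acav oprz gwy dfmlg djm gap
Final line 1: szja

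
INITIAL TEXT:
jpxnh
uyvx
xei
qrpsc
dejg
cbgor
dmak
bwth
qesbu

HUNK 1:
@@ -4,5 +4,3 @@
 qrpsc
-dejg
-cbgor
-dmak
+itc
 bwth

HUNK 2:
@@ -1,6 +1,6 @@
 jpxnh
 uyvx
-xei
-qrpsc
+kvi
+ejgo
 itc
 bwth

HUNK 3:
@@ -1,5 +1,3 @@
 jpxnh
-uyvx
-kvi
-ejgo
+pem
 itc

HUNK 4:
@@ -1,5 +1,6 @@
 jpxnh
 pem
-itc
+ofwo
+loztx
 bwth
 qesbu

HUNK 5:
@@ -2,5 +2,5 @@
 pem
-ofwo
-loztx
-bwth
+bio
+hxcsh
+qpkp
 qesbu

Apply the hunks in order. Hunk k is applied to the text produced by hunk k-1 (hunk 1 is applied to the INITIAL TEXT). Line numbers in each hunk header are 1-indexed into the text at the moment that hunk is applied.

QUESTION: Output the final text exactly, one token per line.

Hunk 1: at line 4 remove [dejg,cbgor,dmak] add [itc] -> 7 lines: jpxnh uyvx xei qrpsc itc bwth qesbu
Hunk 2: at line 1 remove [xei,qrpsc] add [kvi,ejgo] -> 7 lines: jpxnh uyvx kvi ejgo itc bwth qesbu
Hunk 3: at line 1 remove [uyvx,kvi,ejgo] add [pem] -> 5 lines: jpxnh pem itc bwth qesbu
Hunk 4: at line 1 remove [itc] add [ofwo,loztx] -> 6 lines: jpxnh pem ofwo loztx bwth qesbu
Hunk 5: at line 2 remove [ofwo,loztx,bwth] add [bio,hxcsh,qpkp] -> 6 lines: jpxnh pem bio hxcsh qpkp qesbu

Answer: jpxnh
pem
bio
hxcsh
qpkp
qesbu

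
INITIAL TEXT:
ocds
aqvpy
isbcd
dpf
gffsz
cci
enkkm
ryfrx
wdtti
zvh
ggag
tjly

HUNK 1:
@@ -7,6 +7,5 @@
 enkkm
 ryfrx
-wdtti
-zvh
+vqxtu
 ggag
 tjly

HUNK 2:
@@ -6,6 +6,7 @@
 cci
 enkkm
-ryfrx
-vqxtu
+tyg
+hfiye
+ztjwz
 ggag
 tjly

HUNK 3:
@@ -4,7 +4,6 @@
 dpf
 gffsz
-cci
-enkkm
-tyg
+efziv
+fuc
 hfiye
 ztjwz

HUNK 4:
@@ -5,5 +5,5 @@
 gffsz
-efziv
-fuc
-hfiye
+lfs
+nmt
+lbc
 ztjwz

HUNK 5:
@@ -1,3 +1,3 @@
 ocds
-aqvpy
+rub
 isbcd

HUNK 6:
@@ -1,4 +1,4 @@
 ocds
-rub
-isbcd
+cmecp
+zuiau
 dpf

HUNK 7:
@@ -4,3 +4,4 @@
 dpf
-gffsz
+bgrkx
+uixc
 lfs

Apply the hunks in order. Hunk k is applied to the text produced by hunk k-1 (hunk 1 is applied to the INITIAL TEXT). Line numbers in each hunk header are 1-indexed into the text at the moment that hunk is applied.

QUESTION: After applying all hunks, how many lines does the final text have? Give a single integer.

Hunk 1: at line 7 remove [wdtti,zvh] add [vqxtu] -> 11 lines: ocds aqvpy isbcd dpf gffsz cci enkkm ryfrx vqxtu ggag tjly
Hunk 2: at line 6 remove [ryfrx,vqxtu] add [tyg,hfiye,ztjwz] -> 12 lines: ocds aqvpy isbcd dpf gffsz cci enkkm tyg hfiye ztjwz ggag tjly
Hunk 3: at line 4 remove [cci,enkkm,tyg] add [efziv,fuc] -> 11 lines: ocds aqvpy isbcd dpf gffsz efziv fuc hfiye ztjwz ggag tjly
Hunk 4: at line 5 remove [efziv,fuc,hfiye] add [lfs,nmt,lbc] -> 11 lines: ocds aqvpy isbcd dpf gffsz lfs nmt lbc ztjwz ggag tjly
Hunk 5: at line 1 remove [aqvpy] add [rub] -> 11 lines: ocds rub isbcd dpf gffsz lfs nmt lbc ztjwz ggag tjly
Hunk 6: at line 1 remove [rub,isbcd] add [cmecp,zuiau] -> 11 lines: ocds cmecp zuiau dpf gffsz lfs nmt lbc ztjwz ggag tjly
Hunk 7: at line 4 remove [gffsz] add [bgrkx,uixc] -> 12 lines: ocds cmecp zuiau dpf bgrkx uixc lfs nmt lbc ztjwz ggag tjly
Final line count: 12

Answer: 12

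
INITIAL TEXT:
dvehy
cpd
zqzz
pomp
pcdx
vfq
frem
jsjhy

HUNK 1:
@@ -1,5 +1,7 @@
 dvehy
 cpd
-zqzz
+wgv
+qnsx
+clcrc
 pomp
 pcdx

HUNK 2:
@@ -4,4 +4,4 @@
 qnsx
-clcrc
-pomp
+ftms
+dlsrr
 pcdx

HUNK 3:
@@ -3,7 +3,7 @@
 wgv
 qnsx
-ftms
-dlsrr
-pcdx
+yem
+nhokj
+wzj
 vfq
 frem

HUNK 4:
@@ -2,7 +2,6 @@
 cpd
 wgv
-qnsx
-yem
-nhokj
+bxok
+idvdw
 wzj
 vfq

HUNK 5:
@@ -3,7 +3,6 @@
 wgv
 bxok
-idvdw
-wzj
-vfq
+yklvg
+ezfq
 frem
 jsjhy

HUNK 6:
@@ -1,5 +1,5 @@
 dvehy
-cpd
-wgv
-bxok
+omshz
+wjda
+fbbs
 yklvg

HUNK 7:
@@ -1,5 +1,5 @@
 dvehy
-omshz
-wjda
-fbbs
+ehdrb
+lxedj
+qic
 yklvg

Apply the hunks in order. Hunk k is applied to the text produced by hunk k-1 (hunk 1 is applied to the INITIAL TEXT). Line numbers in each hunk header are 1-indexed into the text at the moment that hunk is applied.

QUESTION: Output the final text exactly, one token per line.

Hunk 1: at line 1 remove [zqzz] add [wgv,qnsx,clcrc] -> 10 lines: dvehy cpd wgv qnsx clcrc pomp pcdx vfq frem jsjhy
Hunk 2: at line 4 remove [clcrc,pomp] add [ftms,dlsrr] -> 10 lines: dvehy cpd wgv qnsx ftms dlsrr pcdx vfq frem jsjhy
Hunk 3: at line 3 remove [ftms,dlsrr,pcdx] add [yem,nhokj,wzj] -> 10 lines: dvehy cpd wgv qnsx yem nhokj wzj vfq frem jsjhy
Hunk 4: at line 2 remove [qnsx,yem,nhokj] add [bxok,idvdw] -> 9 lines: dvehy cpd wgv bxok idvdw wzj vfq frem jsjhy
Hunk 5: at line 3 remove [idvdw,wzj,vfq] add [yklvg,ezfq] -> 8 lines: dvehy cpd wgv bxok yklvg ezfq frem jsjhy
Hunk 6: at line 1 remove [cpd,wgv,bxok] add [omshz,wjda,fbbs] -> 8 lines: dvehy omshz wjda fbbs yklvg ezfq frem jsjhy
Hunk 7: at line 1 remove [omshz,wjda,fbbs] add [ehdrb,lxedj,qic] -> 8 lines: dvehy ehdrb lxedj qic yklvg ezfq frem jsjhy

Answer: dvehy
ehdrb
lxedj
qic
yklvg
ezfq
frem
jsjhy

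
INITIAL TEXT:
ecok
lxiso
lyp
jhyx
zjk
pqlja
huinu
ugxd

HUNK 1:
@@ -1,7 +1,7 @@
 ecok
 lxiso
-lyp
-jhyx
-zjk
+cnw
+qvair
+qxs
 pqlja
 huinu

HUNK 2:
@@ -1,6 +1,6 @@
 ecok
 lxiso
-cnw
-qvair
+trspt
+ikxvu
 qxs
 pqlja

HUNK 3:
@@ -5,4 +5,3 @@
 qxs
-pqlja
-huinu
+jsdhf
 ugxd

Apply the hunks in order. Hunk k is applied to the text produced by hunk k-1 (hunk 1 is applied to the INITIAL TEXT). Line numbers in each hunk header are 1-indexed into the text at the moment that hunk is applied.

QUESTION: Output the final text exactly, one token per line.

Hunk 1: at line 1 remove [lyp,jhyx,zjk] add [cnw,qvair,qxs] -> 8 lines: ecok lxiso cnw qvair qxs pqlja huinu ugxd
Hunk 2: at line 1 remove [cnw,qvair] add [trspt,ikxvu] -> 8 lines: ecok lxiso trspt ikxvu qxs pqlja huinu ugxd
Hunk 3: at line 5 remove [pqlja,huinu] add [jsdhf] -> 7 lines: ecok lxiso trspt ikxvu qxs jsdhf ugxd

Answer: ecok
lxiso
trspt
ikxvu
qxs
jsdhf
ugxd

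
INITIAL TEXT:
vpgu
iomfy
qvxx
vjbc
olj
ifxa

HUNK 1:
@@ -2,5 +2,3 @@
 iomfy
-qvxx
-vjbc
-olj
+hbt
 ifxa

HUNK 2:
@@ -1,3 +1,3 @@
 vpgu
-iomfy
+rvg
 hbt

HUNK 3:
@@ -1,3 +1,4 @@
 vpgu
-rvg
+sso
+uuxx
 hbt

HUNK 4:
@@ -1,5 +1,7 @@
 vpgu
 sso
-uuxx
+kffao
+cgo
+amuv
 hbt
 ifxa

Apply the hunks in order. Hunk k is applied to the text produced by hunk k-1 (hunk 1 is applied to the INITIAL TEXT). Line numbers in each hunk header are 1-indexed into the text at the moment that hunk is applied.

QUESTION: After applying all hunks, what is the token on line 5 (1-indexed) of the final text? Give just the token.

Hunk 1: at line 2 remove [qvxx,vjbc,olj] add [hbt] -> 4 lines: vpgu iomfy hbt ifxa
Hunk 2: at line 1 remove [iomfy] add [rvg] -> 4 lines: vpgu rvg hbt ifxa
Hunk 3: at line 1 remove [rvg] add [sso,uuxx] -> 5 lines: vpgu sso uuxx hbt ifxa
Hunk 4: at line 1 remove [uuxx] add [kffao,cgo,amuv] -> 7 lines: vpgu sso kffao cgo amuv hbt ifxa
Final line 5: amuv

Answer: amuv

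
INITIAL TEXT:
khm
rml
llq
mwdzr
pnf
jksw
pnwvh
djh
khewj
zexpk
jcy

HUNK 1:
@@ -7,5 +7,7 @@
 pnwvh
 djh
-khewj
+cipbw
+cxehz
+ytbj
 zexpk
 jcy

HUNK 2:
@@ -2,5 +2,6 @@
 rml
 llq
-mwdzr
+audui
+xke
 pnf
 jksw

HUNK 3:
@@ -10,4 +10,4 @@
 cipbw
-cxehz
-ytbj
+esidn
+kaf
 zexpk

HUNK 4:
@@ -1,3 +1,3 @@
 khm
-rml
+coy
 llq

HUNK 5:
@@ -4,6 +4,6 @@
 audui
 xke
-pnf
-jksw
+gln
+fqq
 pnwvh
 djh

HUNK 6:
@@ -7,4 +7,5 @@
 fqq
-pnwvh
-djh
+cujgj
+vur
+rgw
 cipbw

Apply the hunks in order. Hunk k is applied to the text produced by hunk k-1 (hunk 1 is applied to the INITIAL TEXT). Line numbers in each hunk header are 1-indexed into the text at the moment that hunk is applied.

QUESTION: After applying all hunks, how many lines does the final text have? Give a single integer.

Hunk 1: at line 7 remove [khewj] add [cipbw,cxehz,ytbj] -> 13 lines: khm rml llq mwdzr pnf jksw pnwvh djh cipbw cxehz ytbj zexpk jcy
Hunk 2: at line 2 remove [mwdzr] add [audui,xke] -> 14 lines: khm rml llq audui xke pnf jksw pnwvh djh cipbw cxehz ytbj zexpk jcy
Hunk 3: at line 10 remove [cxehz,ytbj] add [esidn,kaf] -> 14 lines: khm rml llq audui xke pnf jksw pnwvh djh cipbw esidn kaf zexpk jcy
Hunk 4: at line 1 remove [rml] add [coy] -> 14 lines: khm coy llq audui xke pnf jksw pnwvh djh cipbw esidn kaf zexpk jcy
Hunk 5: at line 4 remove [pnf,jksw] add [gln,fqq] -> 14 lines: khm coy llq audui xke gln fqq pnwvh djh cipbw esidn kaf zexpk jcy
Hunk 6: at line 7 remove [pnwvh,djh] add [cujgj,vur,rgw] -> 15 lines: khm coy llq audui xke gln fqq cujgj vur rgw cipbw esidn kaf zexpk jcy
Final line count: 15

Answer: 15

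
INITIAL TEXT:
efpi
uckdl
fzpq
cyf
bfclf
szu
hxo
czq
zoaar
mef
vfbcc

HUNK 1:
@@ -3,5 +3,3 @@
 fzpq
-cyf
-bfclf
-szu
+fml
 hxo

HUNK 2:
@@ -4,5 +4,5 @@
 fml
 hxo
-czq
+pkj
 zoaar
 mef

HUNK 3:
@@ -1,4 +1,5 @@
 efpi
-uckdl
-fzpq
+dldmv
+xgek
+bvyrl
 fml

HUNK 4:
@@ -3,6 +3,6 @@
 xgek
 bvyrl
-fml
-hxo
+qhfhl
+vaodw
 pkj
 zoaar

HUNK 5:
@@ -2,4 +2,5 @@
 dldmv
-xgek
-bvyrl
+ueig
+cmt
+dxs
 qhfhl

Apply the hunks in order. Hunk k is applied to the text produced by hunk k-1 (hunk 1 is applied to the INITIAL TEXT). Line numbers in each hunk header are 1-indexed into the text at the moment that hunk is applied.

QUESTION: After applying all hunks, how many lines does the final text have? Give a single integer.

Hunk 1: at line 3 remove [cyf,bfclf,szu] add [fml] -> 9 lines: efpi uckdl fzpq fml hxo czq zoaar mef vfbcc
Hunk 2: at line 4 remove [czq] add [pkj] -> 9 lines: efpi uckdl fzpq fml hxo pkj zoaar mef vfbcc
Hunk 3: at line 1 remove [uckdl,fzpq] add [dldmv,xgek,bvyrl] -> 10 lines: efpi dldmv xgek bvyrl fml hxo pkj zoaar mef vfbcc
Hunk 4: at line 3 remove [fml,hxo] add [qhfhl,vaodw] -> 10 lines: efpi dldmv xgek bvyrl qhfhl vaodw pkj zoaar mef vfbcc
Hunk 5: at line 2 remove [xgek,bvyrl] add [ueig,cmt,dxs] -> 11 lines: efpi dldmv ueig cmt dxs qhfhl vaodw pkj zoaar mef vfbcc
Final line count: 11

Answer: 11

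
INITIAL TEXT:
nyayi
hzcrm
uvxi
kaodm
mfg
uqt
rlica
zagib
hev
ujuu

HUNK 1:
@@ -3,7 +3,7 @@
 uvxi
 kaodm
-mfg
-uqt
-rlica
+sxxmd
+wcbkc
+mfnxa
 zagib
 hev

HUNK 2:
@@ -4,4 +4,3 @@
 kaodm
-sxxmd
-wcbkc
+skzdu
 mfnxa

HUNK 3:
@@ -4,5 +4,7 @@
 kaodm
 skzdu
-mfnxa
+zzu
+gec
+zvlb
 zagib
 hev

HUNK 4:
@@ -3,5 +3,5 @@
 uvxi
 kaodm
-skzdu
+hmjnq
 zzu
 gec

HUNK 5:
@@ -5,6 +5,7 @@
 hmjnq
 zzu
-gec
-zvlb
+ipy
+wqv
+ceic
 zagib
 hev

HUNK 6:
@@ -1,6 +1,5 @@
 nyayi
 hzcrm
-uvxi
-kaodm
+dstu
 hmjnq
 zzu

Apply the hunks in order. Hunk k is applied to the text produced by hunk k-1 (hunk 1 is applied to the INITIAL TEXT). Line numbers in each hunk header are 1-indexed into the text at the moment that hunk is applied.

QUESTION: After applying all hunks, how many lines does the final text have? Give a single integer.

Answer: 11

Derivation:
Hunk 1: at line 3 remove [mfg,uqt,rlica] add [sxxmd,wcbkc,mfnxa] -> 10 lines: nyayi hzcrm uvxi kaodm sxxmd wcbkc mfnxa zagib hev ujuu
Hunk 2: at line 4 remove [sxxmd,wcbkc] add [skzdu] -> 9 lines: nyayi hzcrm uvxi kaodm skzdu mfnxa zagib hev ujuu
Hunk 3: at line 4 remove [mfnxa] add [zzu,gec,zvlb] -> 11 lines: nyayi hzcrm uvxi kaodm skzdu zzu gec zvlb zagib hev ujuu
Hunk 4: at line 3 remove [skzdu] add [hmjnq] -> 11 lines: nyayi hzcrm uvxi kaodm hmjnq zzu gec zvlb zagib hev ujuu
Hunk 5: at line 5 remove [gec,zvlb] add [ipy,wqv,ceic] -> 12 lines: nyayi hzcrm uvxi kaodm hmjnq zzu ipy wqv ceic zagib hev ujuu
Hunk 6: at line 1 remove [uvxi,kaodm] add [dstu] -> 11 lines: nyayi hzcrm dstu hmjnq zzu ipy wqv ceic zagib hev ujuu
Final line count: 11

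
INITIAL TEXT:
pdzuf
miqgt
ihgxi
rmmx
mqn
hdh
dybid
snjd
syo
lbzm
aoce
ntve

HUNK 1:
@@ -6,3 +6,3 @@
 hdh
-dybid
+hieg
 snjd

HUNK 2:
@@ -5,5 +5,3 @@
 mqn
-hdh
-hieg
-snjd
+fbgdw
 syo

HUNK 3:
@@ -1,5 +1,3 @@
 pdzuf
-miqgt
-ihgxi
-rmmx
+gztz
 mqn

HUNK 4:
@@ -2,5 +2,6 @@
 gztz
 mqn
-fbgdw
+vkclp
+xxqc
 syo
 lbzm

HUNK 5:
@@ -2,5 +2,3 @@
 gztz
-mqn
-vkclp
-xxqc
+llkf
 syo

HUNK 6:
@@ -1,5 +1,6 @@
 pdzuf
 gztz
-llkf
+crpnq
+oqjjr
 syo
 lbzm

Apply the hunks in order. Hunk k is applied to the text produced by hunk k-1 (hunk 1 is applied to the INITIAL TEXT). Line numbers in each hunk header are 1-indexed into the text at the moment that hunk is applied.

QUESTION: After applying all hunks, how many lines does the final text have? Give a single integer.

Answer: 8

Derivation:
Hunk 1: at line 6 remove [dybid] add [hieg] -> 12 lines: pdzuf miqgt ihgxi rmmx mqn hdh hieg snjd syo lbzm aoce ntve
Hunk 2: at line 5 remove [hdh,hieg,snjd] add [fbgdw] -> 10 lines: pdzuf miqgt ihgxi rmmx mqn fbgdw syo lbzm aoce ntve
Hunk 3: at line 1 remove [miqgt,ihgxi,rmmx] add [gztz] -> 8 lines: pdzuf gztz mqn fbgdw syo lbzm aoce ntve
Hunk 4: at line 2 remove [fbgdw] add [vkclp,xxqc] -> 9 lines: pdzuf gztz mqn vkclp xxqc syo lbzm aoce ntve
Hunk 5: at line 2 remove [mqn,vkclp,xxqc] add [llkf] -> 7 lines: pdzuf gztz llkf syo lbzm aoce ntve
Hunk 6: at line 1 remove [llkf] add [crpnq,oqjjr] -> 8 lines: pdzuf gztz crpnq oqjjr syo lbzm aoce ntve
Final line count: 8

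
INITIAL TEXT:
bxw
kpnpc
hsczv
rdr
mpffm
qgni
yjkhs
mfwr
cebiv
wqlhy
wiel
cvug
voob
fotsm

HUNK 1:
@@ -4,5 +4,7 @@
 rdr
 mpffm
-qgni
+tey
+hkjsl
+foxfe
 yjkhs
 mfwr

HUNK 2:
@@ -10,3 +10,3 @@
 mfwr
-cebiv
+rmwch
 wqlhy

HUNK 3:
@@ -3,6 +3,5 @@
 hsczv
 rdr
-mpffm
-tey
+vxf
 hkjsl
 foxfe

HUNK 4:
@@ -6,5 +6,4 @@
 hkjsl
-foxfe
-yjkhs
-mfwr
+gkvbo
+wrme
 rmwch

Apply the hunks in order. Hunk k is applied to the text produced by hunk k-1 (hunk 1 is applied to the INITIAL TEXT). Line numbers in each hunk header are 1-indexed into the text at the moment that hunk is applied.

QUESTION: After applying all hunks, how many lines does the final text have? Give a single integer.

Answer: 14

Derivation:
Hunk 1: at line 4 remove [qgni] add [tey,hkjsl,foxfe] -> 16 lines: bxw kpnpc hsczv rdr mpffm tey hkjsl foxfe yjkhs mfwr cebiv wqlhy wiel cvug voob fotsm
Hunk 2: at line 10 remove [cebiv] add [rmwch] -> 16 lines: bxw kpnpc hsczv rdr mpffm tey hkjsl foxfe yjkhs mfwr rmwch wqlhy wiel cvug voob fotsm
Hunk 3: at line 3 remove [mpffm,tey] add [vxf] -> 15 lines: bxw kpnpc hsczv rdr vxf hkjsl foxfe yjkhs mfwr rmwch wqlhy wiel cvug voob fotsm
Hunk 4: at line 6 remove [foxfe,yjkhs,mfwr] add [gkvbo,wrme] -> 14 lines: bxw kpnpc hsczv rdr vxf hkjsl gkvbo wrme rmwch wqlhy wiel cvug voob fotsm
Final line count: 14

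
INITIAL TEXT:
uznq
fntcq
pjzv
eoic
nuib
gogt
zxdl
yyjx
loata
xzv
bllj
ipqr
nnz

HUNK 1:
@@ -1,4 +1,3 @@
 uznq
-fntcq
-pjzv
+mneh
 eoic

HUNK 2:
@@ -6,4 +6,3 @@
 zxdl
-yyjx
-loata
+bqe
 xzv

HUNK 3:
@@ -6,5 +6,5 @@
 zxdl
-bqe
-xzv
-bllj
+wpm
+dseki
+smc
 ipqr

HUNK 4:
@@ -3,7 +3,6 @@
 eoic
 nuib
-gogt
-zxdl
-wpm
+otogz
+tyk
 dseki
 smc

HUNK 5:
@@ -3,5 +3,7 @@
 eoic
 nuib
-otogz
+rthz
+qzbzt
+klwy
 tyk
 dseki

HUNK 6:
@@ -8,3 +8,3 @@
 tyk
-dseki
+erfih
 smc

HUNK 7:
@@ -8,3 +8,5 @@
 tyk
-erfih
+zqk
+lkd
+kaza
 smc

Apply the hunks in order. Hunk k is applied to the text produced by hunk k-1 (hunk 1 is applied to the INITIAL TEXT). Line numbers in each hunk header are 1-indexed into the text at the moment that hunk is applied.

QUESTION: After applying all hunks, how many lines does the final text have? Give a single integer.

Answer: 14

Derivation:
Hunk 1: at line 1 remove [fntcq,pjzv] add [mneh] -> 12 lines: uznq mneh eoic nuib gogt zxdl yyjx loata xzv bllj ipqr nnz
Hunk 2: at line 6 remove [yyjx,loata] add [bqe] -> 11 lines: uznq mneh eoic nuib gogt zxdl bqe xzv bllj ipqr nnz
Hunk 3: at line 6 remove [bqe,xzv,bllj] add [wpm,dseki,smc] -> 11 lines: uznq mneh eoic nuib gogt zxdl wpm dseki smc ipqr nnz
Hunk 4: at line 3 remove [gogt,zxdl,wpm] add [otogz,tyk] -> 10 lines: uznq mneh eoic nuib otogz tyk dseki smc ipqr nnz
Hunk 5: at line 3 remove [otogz] add [rthz,qzbzt,klwy] -> 12 lines: uznq mneh eoic nuib rthz qzbzt klwy tyk dseki smc ipqr nnz
Hunk 6: at line 8 remove [dseki] add [erfih] -> 12 lines: uznq mneh eoic nuib rthz qzbzt klwy tyk erfih smc ipqr nnz
Hunk 7: at line 8 remove [erfih] add [zqk,lkd,kaza] -> 14 lines: uznq mneh eoic nuib rthz qzbzt klwy tyk zqk lkd kaza smc ipqr nnz
Final line count: 14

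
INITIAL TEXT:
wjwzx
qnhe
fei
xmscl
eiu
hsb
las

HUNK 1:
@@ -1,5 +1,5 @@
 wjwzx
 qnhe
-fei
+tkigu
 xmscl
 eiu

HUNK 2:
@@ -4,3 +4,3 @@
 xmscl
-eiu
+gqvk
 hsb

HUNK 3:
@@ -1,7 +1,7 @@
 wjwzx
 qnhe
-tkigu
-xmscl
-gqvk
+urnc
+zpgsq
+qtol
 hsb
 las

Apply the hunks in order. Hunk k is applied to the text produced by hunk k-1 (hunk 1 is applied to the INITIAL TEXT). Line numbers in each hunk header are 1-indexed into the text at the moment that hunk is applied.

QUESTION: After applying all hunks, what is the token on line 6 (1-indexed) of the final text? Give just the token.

Hunk 1: at line 1 remove [fei] add [tkigu] -> 7 lines: wjwzx qnhe tkigu xmscl eiu hsb las
Hunk 2: at line 4 remove [eiu] add [gqvk] -> 7 lines: wjwzx qnhe tkigu xmscl gqvk hsb las
Hunk 3: at line 1 remove [tkigu,xmscl,gqvk] add [urnc,zpgsq,qtol] -> 7 lines: wjwzx qnhe urnc zpgsq qtol hsb las
Final line 6: hsb

Answer: hsb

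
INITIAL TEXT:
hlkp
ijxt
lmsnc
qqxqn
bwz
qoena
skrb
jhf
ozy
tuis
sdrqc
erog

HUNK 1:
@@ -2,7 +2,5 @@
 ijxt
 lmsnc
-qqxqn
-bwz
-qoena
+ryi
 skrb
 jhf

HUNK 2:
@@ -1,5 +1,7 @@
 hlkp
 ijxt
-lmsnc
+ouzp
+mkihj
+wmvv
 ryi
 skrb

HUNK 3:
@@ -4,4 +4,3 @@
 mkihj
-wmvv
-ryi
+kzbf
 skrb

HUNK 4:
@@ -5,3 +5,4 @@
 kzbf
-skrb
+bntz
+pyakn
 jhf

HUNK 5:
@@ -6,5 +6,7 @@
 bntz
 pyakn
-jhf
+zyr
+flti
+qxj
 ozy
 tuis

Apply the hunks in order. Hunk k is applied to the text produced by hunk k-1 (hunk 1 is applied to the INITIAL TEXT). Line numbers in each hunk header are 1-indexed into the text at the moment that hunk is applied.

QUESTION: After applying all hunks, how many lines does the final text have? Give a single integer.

Hunk 1: at line 2 remove [qqxqn,bwz,qoena] add [ryi] -> 10 lines: hlkp ijxt lmsnc ryi skrb jhf ozy tuis sdrqc erog
Hunk 2: at line 1 remove [lmsnc] add [ouzp,mkihj,wmvv] -> 12 lines: hlkp ijxt ouzp mkihj wmvv ryi skrb jhf ozy tuis sdrqc erog
Hunk 3: at line 4 remove [wmvv,ryi] add [kzbf] -> 11 lines: hlkp ijxt ouzp mkihj kzbf skrb jhf ozy tuis sdrqc erog
Hunk 4: at line 5 remove [skrb] add [bntz,pyakn] -> 12 lines: hlkp ijxt ouzp mkihj kzbf bntz pyakn jhf ozy tuis sdrqc erog
Hunk 5: at line 6 remove [jhf] add [zyr,flti,qxj] -> 14 lines: hlkp ijxt ouzp mkihj kzbf bntz pyakn zyr flti qxj ozy tuis sdrqc erog
Final line count: 14

Answer: 14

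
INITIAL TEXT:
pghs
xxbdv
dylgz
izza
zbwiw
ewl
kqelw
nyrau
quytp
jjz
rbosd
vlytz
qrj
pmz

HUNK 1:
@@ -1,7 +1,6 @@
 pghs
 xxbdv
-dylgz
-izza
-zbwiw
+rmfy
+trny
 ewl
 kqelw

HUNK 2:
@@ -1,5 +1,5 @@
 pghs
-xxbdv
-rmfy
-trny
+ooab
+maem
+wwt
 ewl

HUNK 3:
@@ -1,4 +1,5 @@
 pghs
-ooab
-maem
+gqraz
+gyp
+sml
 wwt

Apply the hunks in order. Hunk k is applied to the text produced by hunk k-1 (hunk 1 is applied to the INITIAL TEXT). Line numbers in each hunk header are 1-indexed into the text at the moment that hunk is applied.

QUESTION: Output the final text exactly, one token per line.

Answer: pghs
gqraz
gyp
sml
wwt
ewl
kqelw
nyrau
quytp
jjz
rbosd
vlytz
qrj
pmz

Derivation:
Hunk 1: at line 1 remove [dylgz,izza,zbwiw] add [rmfy,trny] -> 13 lines: pghs xxbdv rmfy trny ewl kqelw nyrau quytp jjz rbosd vlytz qrj pmz
Hunk 2: at line 1 remove [xxbdv,rmfy,trny] add [ooab,maem,wwt] -> 13 lines: pghs ooab maem wwt ewl kqelw nyrau quytp jjz rbosd vlytz qrj pmz
Hunk 3: at line 1 remove [ooab,maem] add [gqraz,gyp,sml] -> 14 lines: pghs gqraz gyp sml wwt ewl kqelw nyrau quytp jjz rbosd vlytz qrj pmz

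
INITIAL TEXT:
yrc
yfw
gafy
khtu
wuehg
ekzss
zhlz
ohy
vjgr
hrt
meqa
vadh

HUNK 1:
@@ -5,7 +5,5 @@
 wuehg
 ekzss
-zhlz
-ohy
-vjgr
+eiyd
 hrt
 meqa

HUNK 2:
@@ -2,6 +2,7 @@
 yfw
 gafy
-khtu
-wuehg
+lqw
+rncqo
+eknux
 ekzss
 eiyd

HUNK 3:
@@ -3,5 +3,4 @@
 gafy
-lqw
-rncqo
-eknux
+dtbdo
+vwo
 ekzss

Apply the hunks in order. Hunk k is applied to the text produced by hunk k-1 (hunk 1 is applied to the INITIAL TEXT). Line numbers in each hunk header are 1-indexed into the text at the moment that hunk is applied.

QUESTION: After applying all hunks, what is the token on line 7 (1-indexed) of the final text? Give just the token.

Answer: eiyd

Derivation:
Hunk 1: at line 5 remove [zhlz,ohy,vjgr] add [eiyd] -> 10 lines: yrc yfw gafy khtu wuehg ekzss eiyd hrt meqa vadh
Hunk 2: at line 2 remove [khtu,wuehg] add [lqw,rncqo,eknux] -> 11 lines: yrc yfw gafy lqw rncqo eknux ekzss eiyd hrt meqa vadh
Hunk 3: at line 3 remove [lqw,rncqo,eknux] add [dtbdo,vwo] -> 10 lines: yrc yfw gafy dtbdo vwo ekzss eiyd hrt meqa vadh
Final line 7: eiyd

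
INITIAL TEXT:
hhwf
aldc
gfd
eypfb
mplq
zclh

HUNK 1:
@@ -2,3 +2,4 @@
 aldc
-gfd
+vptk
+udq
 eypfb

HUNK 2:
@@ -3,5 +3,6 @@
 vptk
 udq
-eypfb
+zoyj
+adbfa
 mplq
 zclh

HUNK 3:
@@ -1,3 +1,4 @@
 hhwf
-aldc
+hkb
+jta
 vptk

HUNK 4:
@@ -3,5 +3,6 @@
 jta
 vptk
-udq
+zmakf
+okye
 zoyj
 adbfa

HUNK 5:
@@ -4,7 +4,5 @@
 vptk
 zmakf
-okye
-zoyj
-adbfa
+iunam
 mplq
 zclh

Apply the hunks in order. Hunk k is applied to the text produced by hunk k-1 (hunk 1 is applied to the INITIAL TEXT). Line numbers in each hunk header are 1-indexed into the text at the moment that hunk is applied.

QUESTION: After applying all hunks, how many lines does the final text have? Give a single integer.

Hunk 1: at line 2 remove [gfd] add [vptk,udq] -> 7 lines: hhwf aldc vptk udq eypfb mplq zclh
Hunk 2: at line 3 remove [eypfb] add [zoyj,adbfa] -> 8 lines: hhwf aldc vptk udq zoyj adbfa mplq zclh
Hunk 3: at line 1 remove [aldc] add [hkb,jta] -> 9 lines: hhwf hkb jta vptk udq zoyj adbfa mplq zclh
Hunk 4: at line 3 remove [udq] add [zmakf,okye] -> 10 lines: hhwf hkb jta vptk zmakf okye zoyj adbfa mplq zclh
Hunk 5: at line 4 remove [okye,zoyj,adbfa] add [iunam] -> 8 lines: hhwf hkb jta vptk zmakf iunam mplq zclh
Final line count: 8

Answer: 8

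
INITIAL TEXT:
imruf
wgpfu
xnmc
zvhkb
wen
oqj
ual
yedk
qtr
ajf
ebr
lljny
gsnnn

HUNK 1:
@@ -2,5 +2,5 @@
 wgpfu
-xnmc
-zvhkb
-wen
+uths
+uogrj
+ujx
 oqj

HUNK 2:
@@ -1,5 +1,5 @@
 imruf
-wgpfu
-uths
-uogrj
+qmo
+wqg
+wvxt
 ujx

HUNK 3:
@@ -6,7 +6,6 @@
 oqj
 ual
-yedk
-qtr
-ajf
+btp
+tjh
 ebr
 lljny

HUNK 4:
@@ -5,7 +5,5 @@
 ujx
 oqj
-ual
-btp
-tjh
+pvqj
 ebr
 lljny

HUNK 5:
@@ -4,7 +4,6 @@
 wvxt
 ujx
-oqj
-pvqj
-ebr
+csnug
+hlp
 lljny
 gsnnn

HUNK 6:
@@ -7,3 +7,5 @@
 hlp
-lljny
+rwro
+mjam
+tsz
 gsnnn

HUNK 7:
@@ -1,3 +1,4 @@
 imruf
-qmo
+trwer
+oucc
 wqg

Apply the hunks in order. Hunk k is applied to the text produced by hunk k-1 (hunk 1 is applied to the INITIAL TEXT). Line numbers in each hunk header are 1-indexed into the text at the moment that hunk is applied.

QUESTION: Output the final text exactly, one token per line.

Hunk 1: at line 2 remove [xnmc,zvhkb,wen] add [uths,uogrj,ujx] -> 13 lines: imruf wgpfu uths uogrj ujx oqj ual yedk qtr ajf ebr lljny gsnnn
Hunk 2: at line 1 remove [wgpfu,uths,uogrj] add [qmo,wqg,wvxt] -> 13 lines: imruf qmo wqg wvxt ujx oqj ual yedk qtr ajf ebr lljny gsnnn
Hunk 3: at line 6 remove [yedk,qtr,ajf] add [btp,tjh] -> 12 lines: imruf qmo wqg wvxt ujx oqj ual btp tjh ebr lljny gsnnn
Hunk 4: at line 5 remove [ual,btp,tjh] add [pvqj] -> 10 lines: imruf qmo wqg wvxt ujx oqj pvqj ebr lljny gsnnn
Hunk 5: at line 4 remove [oqj,pvqj,ebr] add [csnug,hlp] -> 9 lines: imruf qmo wqg wvxt ujx csnug hlp lljny gsnnn
Hunk 6: at line 7 remove [lljny] add [rwro,mjam,tsz] -> 11 lines: imruf qmo wqg wvxt ujx csnug hlp rwro mjam tsz gsnnn
Hunk 7: at line 1 remove [qmo] add [trwer,oucc] -> 12 lines: imruf trwer oucc wqg wvxt ujx csnug hlp rwro mjam tsz gsnnn

Answer: imruf
trwer
oucc
wqg
wvxt
ujx
csnug
hlp
rwro
mjam
tsz
gsnnn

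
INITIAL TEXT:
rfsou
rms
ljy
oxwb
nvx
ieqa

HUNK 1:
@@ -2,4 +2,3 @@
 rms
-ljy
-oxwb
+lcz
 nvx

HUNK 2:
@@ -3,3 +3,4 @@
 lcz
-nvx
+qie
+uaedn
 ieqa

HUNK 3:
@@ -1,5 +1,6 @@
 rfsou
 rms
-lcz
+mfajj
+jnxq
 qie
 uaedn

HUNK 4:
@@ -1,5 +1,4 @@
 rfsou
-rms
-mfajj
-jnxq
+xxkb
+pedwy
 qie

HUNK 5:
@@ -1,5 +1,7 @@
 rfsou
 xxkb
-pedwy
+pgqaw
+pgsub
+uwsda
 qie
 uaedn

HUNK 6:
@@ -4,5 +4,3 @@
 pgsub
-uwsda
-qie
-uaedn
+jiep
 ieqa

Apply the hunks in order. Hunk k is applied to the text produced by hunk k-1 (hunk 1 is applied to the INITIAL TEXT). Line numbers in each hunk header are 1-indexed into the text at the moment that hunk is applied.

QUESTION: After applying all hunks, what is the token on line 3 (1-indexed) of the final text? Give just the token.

Answer: pgqaw

Derivation:
Hunk 1: at line 2 remove [ljy,oxwb] add [lcz] -> 5 lines: rfsou rms lcz nvx ieqa
Hunk 2: at line 3 remove [nvx] add [qie,uaedn] -> 6 lines: rfsou rms lcz qie uaedn ieqa
Hunk 3: at line 1 remove [lcz] add [mfajj,jnxq] -> 7 lines: rfsou rms mfajj jnxq qie uaedn ieqa
Hunk 4: at line 1 remove [rms,mfajj,jnxq] add [xxkb,pedwy] -> 6 lines: rfsou xxkb pedwy qie uaedn ieqa
Hunk 5: at line 1 remove [pedwy] add [pgqaw,pgsub,uwsda] -> 8 lines: rfsou xxkb pgqaw pgsub uwsda qie uaedn ieqa
Hunk 6: at line 4 remove [uwsda,qie,uaedn] add [jiep] -> 6 lines: rfsou xxkb pgqaw pgsub jiep ieqa
Final line 3: pgqaw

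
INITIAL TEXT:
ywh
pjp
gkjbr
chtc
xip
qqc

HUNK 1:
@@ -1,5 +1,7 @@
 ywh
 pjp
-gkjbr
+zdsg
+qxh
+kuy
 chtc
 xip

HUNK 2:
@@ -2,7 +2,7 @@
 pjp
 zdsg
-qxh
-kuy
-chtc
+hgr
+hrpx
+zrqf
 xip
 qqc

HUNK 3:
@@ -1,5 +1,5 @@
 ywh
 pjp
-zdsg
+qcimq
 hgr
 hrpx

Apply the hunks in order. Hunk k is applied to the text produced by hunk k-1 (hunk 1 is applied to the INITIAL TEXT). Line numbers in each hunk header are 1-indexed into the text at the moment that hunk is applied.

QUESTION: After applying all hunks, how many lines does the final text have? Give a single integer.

Hunk 1: at line 1 remove [gkjbr] add [zdsg,qxh,kuy] -> 8 lines: ywh pjp zdsg qxh kuy chtc xip qqc
Hunk 2: at line 2 remove [qxh,kuy,chtc] add [hgr,hrpx,zrqf] -> 8 lines: ywh pjp zdsg hgr hrpx zrqf xip qqc
Hunk 3: at line 1 remove [zdsg] add [qcimq] -> 8 lines: ywh pjp qcimq hgr hrpx zrqf xip qqc
Final line count: 8

Answer: 8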